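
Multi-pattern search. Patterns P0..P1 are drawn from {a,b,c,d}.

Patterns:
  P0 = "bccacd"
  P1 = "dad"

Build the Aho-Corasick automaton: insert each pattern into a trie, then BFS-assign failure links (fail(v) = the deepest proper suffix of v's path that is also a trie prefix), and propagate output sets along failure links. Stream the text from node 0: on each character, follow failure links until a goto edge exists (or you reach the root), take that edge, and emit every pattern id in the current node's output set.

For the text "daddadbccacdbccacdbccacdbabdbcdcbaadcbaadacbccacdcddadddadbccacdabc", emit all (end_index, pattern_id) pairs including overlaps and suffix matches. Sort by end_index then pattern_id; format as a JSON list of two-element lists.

Build:
Trie nodes:
  0='ε' goto b→1 d→7
  1='b' goto c→2
  2='bc' goto c→3
  3='bcc' goto a→4
  4='bcca' goto c→5
  5='bccac' goto d→6
  6='bccacd' goto ·  [P0 ends]
  7='d' goto a→8
  8='da' goto d→9
  9='dad' goto ·  [P1 ends]

BFS fail/out derivation:
  n1('b'): parent n0 fail=0; on 'b' 0 → fail=0;  out ∅∪∅=∅
  n7('d'): parent n0 fail=0; on 'd' 0 → fail=0;  out ∅∪∅=∅
  n2('bc'): parent n1 fail=0; on 'c' 0 → fail=0;  out ∅∪∅=∅
  n8('da'): parent n7 fail=0; on 'a' 0 → fail=0;  out ∅∪∅=∅
  n3('bcc'): parent n2 fail=0; on 'c' 0 → fail=0;  out ∅∪∅=∅
  n9('dad'): parent n8 fail=0; on 'd' 0 → fail=7;  out {1}∪∅={1}
  n4('bcca'): parent n3 fail=0; on 'a' 0 → fail=0;  out ∅∪∅=∅
  n5('bccac'): parent n4 fail=0; on 'c' 0 → fail=0;  out ∅∪∅=∅
  n6('bccacd'): parent n5 fail=0; on 'd' 0 → fail=7;  out {0}∪∅={0}

Text stream:
i=0 'd': node 0→7
i=1 'a': node 7→8
i=2 'd': node 8→9  → match P1@[0:2]
i=3 'd': node 9→7 ·f
i=4 'a': node 7→8
i=5 'd': node 8→9  → match P1@[3:5]
i=6 'b': node 9→1 ·f
i=7 'c': node 1→2
i=8 'c': node 2→3
i=9 'a': node 3→4
i=10 'c': node 4→5
i=11 'd': node 5→6  → match P0@[6:11]
i=12 'b': node 6→1 ·f
i=13 'c': node 1→2
i=14 'c': node 2→3
i=15 'a': node 3→4
i=16 'c': node 4→5
i=17 'd': node 5→6  → match P0@[12:17]
i=18 'b': node 6→1 ·f
i=19 'c': node 1→2
i=20 'c': node 2→3
i=21 'a': node 3→4
i=22 'c': node 4→5
i=23 'd': node 5→6  → match P0@[18:23]
i=24 'b': node 6→1 ·f
i=25 'a': node 1→0 ·f
i=26 'b': node 0→1
i=27 'd': node 1→7 ·f
i=28 'b': node 7→1 ·f
i=29 'c': node 1→2
i=30 'd': node 2→7 ·f
i=31 'c': node 7→0 ·f
i=32 'b': node 0→1
i=33 'a': node 1→0 ·f
i=34 'a': node 0→0
i=35 'd': node 0→7
i=36 'c': node 7→0 ·f
i=37 'b': node 0→1
i=38 'a': node 1→0 ·f
i=39 'a': node 0→0
i=40 'd': node 0→7
i=41 'a': node 7→8
i=42 'c': node 8→0 ·f
i=43 'b': node 0→1
i=44 'c': node 1→2
i=45 'c': node 2→3
i=46 'a': node 3→4
i=47 'c': node 4→5
i=48 'd': node 5→6  → match P0@[43:48]
i=49 'c': node 6→0 ·f
i=50 'd': node 0→7
i=51 'd': node 7→7 ·f
i=52 'a': node 7→8
i=53 'd': node 8→9  → match P1@[51:53]
i=54 'd': node 9→7 ·f
i=55 'd': node 7→7 ·f
i=56 'a': node 7→8
i=57 'd': node 8→9  → match P1@[55:57]
i=58 'b': node 9→1 ·f
i=59 'c': node 1→2
i=60 'c': node 2→3
i=61 'a': node 3→4
i=62 'c': node 4→5
i=63 'd': node 5→6  → match P0@[58:63]
i=64 'a': node 6→8 ·f
i=65 'b': node 8→1 ·f
i=66 'c': node 1→2

All matches (sorted): [[2,1],[5,1],[11,0],[17,0],[23,0],[48,0],[53,1],[57,1],[63,0]]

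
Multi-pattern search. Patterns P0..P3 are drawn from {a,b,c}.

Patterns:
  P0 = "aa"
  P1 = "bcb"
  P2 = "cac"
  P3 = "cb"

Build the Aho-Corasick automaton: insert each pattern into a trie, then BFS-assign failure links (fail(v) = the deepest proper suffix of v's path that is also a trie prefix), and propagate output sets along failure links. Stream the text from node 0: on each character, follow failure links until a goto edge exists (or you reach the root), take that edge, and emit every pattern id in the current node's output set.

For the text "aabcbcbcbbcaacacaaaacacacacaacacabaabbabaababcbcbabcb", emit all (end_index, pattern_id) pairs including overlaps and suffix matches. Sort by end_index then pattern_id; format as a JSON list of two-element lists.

Build:
Trie nodes:
  0='ε' goto a→1 b→3 c→6
  1='a' goto a→2
  2='aa' goto ·  ←P0
  3='b' goto c→4
  4='bc' goto b→5
  5='bcb' goto ·  ←P1
  6='c' goto a→7 b→9
  7='ca' goto c→8
  8='cac' goto ·  ←P2
  9='cb' goto ·  ←P3

BFS fail/out derivation:
  fail(1) 'a': from fail(0)=0 chase 'a': 0 ⇒ 0;  out=∅∪out(0)=∅
  fail(3) 'b': from fail(0)=0 chase 'b': 0 ⇒ 0;  out=∅∪out(0)=∅
  fail(6) 'c': from fail(0)=0 chase 'c': 0 ⇒ 0;  out=∅∪out(0)=∅
  fail(2) 'aa': from fail(1)=0 chase 'a': 0 ⇒ 1;  out={0}∪out(1)={0}
  fail(4) 'bc': from fail(3)=0 chase 'c': 0 ⇒ 6;  out=∅∪out(6)=∅
  fail(7) 'ca': from fail(6)=0 chase 'a': 0 ⇒ 1;  out=∅∪out(1)=∅
  fail(9) 'cb': from fail(6)=0 chase 'b': 0 ⇒ 3;  out={3}∪out(3)={3}
  fail(5) 'bcb': from fail(4)=6 chase 'b': 6 ⇒ 9;  out={1}∪out(9)={1,3}
  fail(8) 'cac': from fail(7)=1 chase 'c': 1→0 ⇒ 6;  out={2}∪out(6)={2}

Text stream:
i=0 'a': node 0→1
i=1 'a': node 1→2  → match P0@[0:1]
i=2 'b': node 2→3 (fail-walked)
i=3 'c': node 3→4
i=4 'b': node 4→5  → match P1@[2:4],P3@[3:4]
i=5 'c': node 5→4 (fail-walked)
i=6 'b': node 4→5  → match P1@[4:6],P3@[5:6]
i=7 'c': node 5→4 (fail-walked)
i=8 'b': node 4→5  → match P1@[6:8],P3@[7:8]
i=9 'b': node 5→3 (fail-walked)
i=10 'c': node 3→4
i=11 'a': node 4→7 (fail-walked)
i=12 'a': node 7→2 (fail-walked)  → match P0@[11:12]
i=13 'c': node 2→6 (fail-walked)
i=14 'a': node 6→7
i=15 'c': node 7→8  → match P2@[13:15]
i=16 'a': node 8→7 (fail-walked)
i=17 'a': node 7→2 (fail-walked)  → match P0@[16:17]
i=18 'a': node 2→2 (fail-walked)  → match P0@[17:18]
i=19 'a': node 2→2 (fail-walked)  → match P0@[18:19]
i=20 'c': node 2→6 (fail-walked)
i=21 'a': node 6→7
i=22 'c': node 7→8  → match P2@[20:22]
i=23 'a': node 8→7 (fail-walked)
i=24 'c': node 7→8  → match P2@[22:24]
i=25 'a': node 8→7 (fail-walked)
i=26 'c': node 7→8  → match P2@[24:26]
i=27 'a': node 8→7 (fail-walked)
i=28 'a': node 7→2 (fail-walked)  → match P0@[27:28]
i=29 'c': node 2→6 (fail-walked)
i=30 'a': node 6→7
i=31 'c': node 7→8  → match P2@[29:31]
i=32 'a': node 8→7 (fail-walked)
i=33 'b': node 7→3 (fail-walked)
i=34 'a': node 3→1 (fail-walked)
i=35 'a': node 1→2  → match P0@[34:35]
i=36 'b': node 2→3 (fail-walked)
i=37 'b': node 3→3 (fail-walked)
i=38 'a': node 3→1 (fail-walked)
i=39 'b': node 1→3 (fail-walked)
i=40 'a': node 3→1 (fail-walked)
i=41 'a': node 1→2  → match P0@[40:41]
i=42 'b': node 2→3 (fail-walked)
i=43 'a': node 3→1 (fail-walked)
i=44 'b': node 1→3 (fail-walked)
i=45 'c': node 3→4
i=46 'b': node 4→5  → match P1@[44:46],P3@[45:46]
i=47 'c': node 5→4 (fail-walked)
i=48 'b': node 4→5  → match P1@[46:48],P3@[47:48]
i=49 'a': node 5→1 (fail-walked)
i=50 'b': node 1→3 (fail-walked)
i=51 'c': node 3→4
i=52 'b': node 4→5  → match P1@[50:52],P3@[51:52]

Matches: [[1,0],[4,1],[4,3],[6,1],[6,3],[8,1],[8,3],[12,0],[15,2],[17,0],[18,0],[19,0],[22,2],[24,2],[26,2],[28,0],[31,2],[35,0],[41,0],[46,1],[46,3],[48,1],[48,3],[52,1],[52,3]]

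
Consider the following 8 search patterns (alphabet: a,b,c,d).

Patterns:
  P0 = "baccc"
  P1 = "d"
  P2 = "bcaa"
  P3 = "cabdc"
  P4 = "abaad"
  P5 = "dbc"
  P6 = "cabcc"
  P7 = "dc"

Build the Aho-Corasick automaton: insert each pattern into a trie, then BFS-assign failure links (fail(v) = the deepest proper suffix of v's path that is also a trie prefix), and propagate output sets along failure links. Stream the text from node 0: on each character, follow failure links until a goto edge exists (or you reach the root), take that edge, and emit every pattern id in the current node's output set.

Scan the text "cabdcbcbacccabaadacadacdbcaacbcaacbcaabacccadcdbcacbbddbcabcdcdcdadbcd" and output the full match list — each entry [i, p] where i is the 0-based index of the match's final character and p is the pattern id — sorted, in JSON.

Build:
Trie nodes:
  n0 'ε': a→15 b→1 c→10 d→6
  n1 'b': a→2 c→7
  n2 'ba': c→3
  n3 'bac': c→4
  n4 'bacc': c→5
  n5 'baccc': ·  ←P0
  n6 'd': b→20 c→24  ←P1
  n7 'bc': a→8
  n8 'bca': a→9
  n9 'bcaa': ·  ←P2
  n10 'c': a→11
  n11 'ca': b→12
  n12 'cab': c→22 d→13
  n13 'cabd': c→14
  n14 'cabdc': ·  ←P3
  n15 'a': b→16
  n16 'ab': a→17
  n17 'aba': a→18
  n18 'abaa': d→19
  n19 'abaad': ·  ←P4
  n20 'db': c→21
  n21 'dbc': ·  ←P5
  n22 'cabc': c→23
  n23 'cabcc': ·  ←P6
  n24 'dc': ·  ←P7

Failure links (BFS by depth):
  fail(1) 'b': from fail(0)=0 chase 'b': 0 ⇒ 0;  out=∅∪out(0)=∅
  fail(6) 'd': from fail(0)=0 chase 'd': 0 ⇒ 0;  out={1}∪out(0)={1}
  fail(10) 'c': from fail(0)=0 chase 'c': 0 ⇒ 0;  out=∅∪out(0)=∅
  fail(15) 'a': from fail(0)=0 chase 'a': 0 ⇒ 0;  out=∅∪out(0)=∅
  fail(2) 'ba': from fail(1)=0 chase 'a': 0 ⇒ 15;  out=∅∪out(15)=∅
  fail(7) 'bc': from fail(1)=0 chase 'c': 0 ⇒ 10;  out=∅∪out(10)=∅
  fail(11) 'ca': from fail(10)=0 chase 'a': 0 ⇒ 15;  out=∅∪out(15)=∅
  fail(16) 'ab': from fail(15)=0 chase 'b': 0 ⇒ 1;  out=∅∪out(1)=∅
  fail(20) 'db': from fail(6)=0 chase 'b': 0 ⇒ 1;  out=∅∪out(1)=∅
  fail(24) 'dc': from fail(6)=0 chase 'c': 0 ⇒ 10;  out={7}∪out(10)={7}
  fail(3) 'bac': from fail(2)=15 chase 'c': 15→0 ⇒ 10;  out=∅∪out(10)=∅
  fail(8) 'bca': from fail(7)=10 chase 'a': 10 ⇒ 11;  out=∅∪out(11)=∅
  fail(12) 'cab': from fail(11)=15 chase 'b': 15 ⇒ 16;  out=∅∪out(16)=∅
  fail(17) 'aba': from fail(16)=1 chase 'a': 1 ⇒ 2;  out=∅∪out(2)=∅
  fail(21) 'dbc': from fail(20)=1 chase 'c': 1 ⇒ 7;  out={5}∪out(7)={5}
  fail(4) 'bacc': from fail(3)=10 chase 'c': 10→0 ⇒ 10;  out=∅∪out(10)=∅
  fail(9) 'bcaa': from fail(8)=11 chase 'a': 11→15→0 ⇒ 15;  out={2}∪out(15)={2}
  fail(13) 'cabd': from fail(12)=16 chase 'd': 16→1→0 ⇒ 6;  out=∅∪out(6)={1}
  fail(18) 'abaa': from fail(17)=2 chase 'a': 2→15→0 ⇒ 15;  out=∅∪out(15)=∅
  fail(22) 'cabc': from fail(12)=16 chase 'c': 16→1 ⇒ 7;  out=∅∪out(7)=∅
  fail(5) 'baccc': from fail(4)=10 chase 'c': 10→0 ⇒ 10;  out={0}∪out(10)={0}
  fail(14) 'cabdc': from fail(13)=6 chase 'c': 6 ⇒ 24;  out={3}∪out(24)={3,7}
  fail(19) 'abaad': from fail(18)=15 chase 'd': 15→0 ⇒ 6;  out={4}∪out(6)={1,4}
  fail(23) 'cabcc': from fail(22)=7 chase 'c': 7→10→0 ⇒ 10;  out={6}∪out(10)={6}

Scan:
[0] read 'c'  n0⇒n10
[1] read 'a'  n10⇒n11
[2] read 'b'  n11⇒n12
[3] read 'd'  n12⇒n13  → match P1@[3:3]
[4] read 'c'  n13⇒n14  → match P3@[0:4],P7@[3:4]
[5] read 'b'  n14⇒n1 (fail-walked)
[6] read 'c'  n1⇒n7
[7] read 'b'  n7⇒n1 (fail-walked)
[8] read 'a'  n1⇒n2
[9] read 'c'  n2⇒n3
[10] read 'c'  n3⇒n4
[11] read 'c'  n4⇒n5  → match P0@[7:11]
[12] read 'a'  n5⇒n11 (fail-walked)
[13] read 'b'  n11⇒n12
[14] read 'a'  n12⇒n17 (fail-walked)
[15] read 'a'  n17⇒n18
[16] read 'd'  n18⇒n19  → match P1@[16:16],P4@[12:16]
[17] read 'a'  n19⇒n15 (fail-walked)
[18] read 'c'  n15⇒n10 (fail-walked)
[19] read 'a'  n10⇒n11
[20] read 'd'  n11⇒n6 (fail-walked)  → match P1@[20:20]
[21] read 'a'  n6⇒n15 (fail-walked)
[22] read 'c'  n15⇒n10 (fail-walked)
[23] read 'd'  n10⇒n6 (fail-walked)  → match P1@[23:23]
[24] read 'b'  n6⇒n20
[25] read 'c'  n20⇒n21  → match P5@[23:25]
[26] read 'a'  n21⇒n8 (fail-walked)
[27] read 'a'  n8⇒n9  → match P2@[24:27]
[28] read 'c'  n9⇒n10 (fail-walked)
[29] read 'b'  n10⇒n1 (fail-walked)
[30] read 'c'  n1⇒n7
[31] read 'a'  n7⇒n8
[32] read 'a'  n8⇒n9  → match P2@[29:32]
[33] read 'c'  n9⇒n10 (fail-walked)
[34] read 'b'  n10⇒n1 (fail-walked)
[35] read 'c'  n1⇒n7
[36] read 'a'  n7⇒n8
[37] read 'a'  n8⇒n9  → match P2@[34:37]
[38] read 'b'  n9⇒n16 (fail-walked)
[39] read 'a'  n16⇒n17
[40] read 'c'  n17⇒n3 (fail-walked)
[41] read 'c'  n3⇒n4
[42] read 'c'  n4⇒n5  → match P0@[38:42]
[43] read 'a'  n5⇒n11 (fail-walked)
[44] read 'd'  n11⇒n6 (fail-walked)  → match P1@[44:44]
[45] read 'c'  n6⇒n24  → match P7@[44:45]
[46] read 'd'  n24⇒n6 (fail-walked)  → match P1@[46:46]
[47] read 'b'  n6⇒n20
[48] read 'c'  n20⇒n21  → match P5@[46:48]
[49] read 'a'  n21⇒n8 (fail-walked)
[50] read 'c'  n8⇒n10 (fail-walked)
[51] read 'b'  n10⇒n1 (fail-walked)
[52] read 'b'  n1⇒n1 (fail-walked)
[53] read 'd'  n1⇒n6 (fail-walked)  → match P1@[53:53]
[54] read 'd'  n6⇒n6 (fail-walked)  → match P1@[54:54]
[55] read 'b'  n6⇒n20
[56] read 'c'  n20⇒n21  → match P5@[54:56]
[57] read 'a'  n21⇒n8 (fail-walked)
[58] read 'b'  n8⇒n12 (fail-walked)
[59] read 'c'  n12⇒n22
[60] read 'd'  n22⇒n6 (fail-walked)  → match P1@[60:60]
[61] read 'c'  n6⇒n24  → match P7@[60:61]
[62] read 'd'  n24⇒n6 (fail-walked)  → match P1@[62:62]
[63] read 'c'  n6⇒n24  → match P7@[62:63]
[64] read 'd'  n24⇒n6 (fail-walked)  → match P1@[64:64]
[65] read 'a'  n6⇒n15 (fail-walked)
[66] read 'd'  n15⇒n6 (fail-walked)  → match P1@[66:66]
[67] read 'b'  n6⇒n20
[68] read 'c'  n20⇒n21  → match P5@[66:68]
[69] read 'd'  n21⇒n6 (fail-walked)  → match P1@[69:69]

Matches: [[3,1],[4,3],[4,7],[11,0],[16,1],[16,4],[20,1],[23,1],[25,5],[27,2],[32,2],[37,2],[42,0],[44,1],[45,7],[46,1],[48,5],[53,1],[54,1],[56,5],[60,1],[61,7],[62,1],[63,7],[64,1],[66,1],[68,5],[69,1]]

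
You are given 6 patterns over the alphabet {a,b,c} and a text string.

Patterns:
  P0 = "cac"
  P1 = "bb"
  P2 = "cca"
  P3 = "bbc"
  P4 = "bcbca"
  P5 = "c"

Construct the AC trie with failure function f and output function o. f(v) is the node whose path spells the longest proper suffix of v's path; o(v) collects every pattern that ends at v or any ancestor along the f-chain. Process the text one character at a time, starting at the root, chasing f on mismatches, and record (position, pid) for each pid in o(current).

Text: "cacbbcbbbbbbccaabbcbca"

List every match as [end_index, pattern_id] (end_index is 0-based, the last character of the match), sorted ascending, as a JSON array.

Construct AC machine:
Trie (insert patterns):
  0='ε' goto b→4 c→1
  1='c' goto a→2 c→6  [P5 ends]
  2='ca' goto c→3
  3='cac' goto ·  [P0 ends]
  4='b' goto b→5 c→9
  5='bb' goto c→8  [P1 ends]
  6='cc' goto a→7
  7='cca' goto ·  [P2 ends]
  8='bbc' goto ·  [P3 ends]
  9='bc' goto b→10
  10='bcb' goto c→11
  11='bcbc' goto a→12
  12='bcbca' goto ·  [P4 ends]

BFS fail/out derivation:
  n1('c'): parent n0 fail=0; on 'c' 0 → fail=0;  out {5}∪∅={5}
  n4('b'): parent n0 fail=0; on 'b' 0 → fail=0;  out ∅∪∅=∅
  n2('ca'): parent n1 fail=0; on 'a' 0 → fail=0;  out ∅∪∅=∅
  n5('bb'): parent n4 fail=0; on 'b' 0 → fail=4;  out {1}∪∅={1}
  n6('cc'): parent n1 fail=0; on 'c' 0 → fail=1;  out ∅∪{5}={5}
  n9('bc'): parent n4 fail=0; on 'c' 0 → fail=1;  out ∅∪{5}={5}
  n3('cac'): parent n2 fail=0; on 'c' 0 → fail=1;  out {0}∪{5}={0,5}
  n7('cca'): parent n6 fail=1; on 'a' 1 → fail=2;  out {2}∪∅={2}
  n8('bbc'): parent n5 fail=4; on 'c' 4 → fail=9;  out {3}∪{5}={3,5}
  n10('bcb'): parent n9 fail=1; on 'b' 1→0 → fail=4;  out ∅∪∅=∅
  n11('bcbc'): parent n10 fail=4; on 'c' 4 → fail=9;  out ∅∪{5}={5}
  n12('bcbca'): parent n11 fail=9; on 'a' 9→1 → fail=2;  out {4}∪∅={4}

Scan:
i=0 'c': node 0→1  ** P5@[0:0]
i=1 'a': node 1→2
i=2 'c': node 2→3  ** P0@[0:2],P5@[2:2]
i=3 'b': node 3→4 (via fail)
i=4 'b': node 4→5  ** P1@[3:4]
i=5 'c': node 5→8  ** P3@[3:5],P5@[5:5]
i=6 'b': node 8→10 (via fail)
i=7 'b': node 10→5 (via fail)  ** P1@[6:7]
i=8 'b': node 5→5 (via fail)  ** P1@[7:8]
i=9 'b': node 5→5 (via fail)  ** P1@[8:9]
i=10 'b': node 5→5 (via fail)  ** P1@[9:10]
i=11 'b': node 5→5 (via fail)  ** P1@[10:11]
i=12 'c': node 5→8  ** P3@[10:12],P5@[12:12]
i=13 'c': node 8→6 (via fail)  ** P5@[13:13]
i=14 'a': node 6→7  ** P2@[12:14]
i=15 'a': node 7→0 (via fail)
i=16 'b': node 0→4
i=17 'b': node 4→5  ** P1@[16:17]
i=18 'c': node 5→8  ** P3@[16:18],P5@[18:18]
i=19 'b': node 8→10 (via fail)
i=20 'c': node 10→11  ** P5@[20:20]
i=21 'a': node 11→12  ** P4@[17:21]

Result: [[0,5],[2,0],[2,5],[4,1],[5,3],[5,5],[7,1],[8,1],[9,1],[10,1],[11,1],[12,3],[12,5],[13,5],[14,2],[17,1],[18,3],[18,5],[20,5],[21,4]]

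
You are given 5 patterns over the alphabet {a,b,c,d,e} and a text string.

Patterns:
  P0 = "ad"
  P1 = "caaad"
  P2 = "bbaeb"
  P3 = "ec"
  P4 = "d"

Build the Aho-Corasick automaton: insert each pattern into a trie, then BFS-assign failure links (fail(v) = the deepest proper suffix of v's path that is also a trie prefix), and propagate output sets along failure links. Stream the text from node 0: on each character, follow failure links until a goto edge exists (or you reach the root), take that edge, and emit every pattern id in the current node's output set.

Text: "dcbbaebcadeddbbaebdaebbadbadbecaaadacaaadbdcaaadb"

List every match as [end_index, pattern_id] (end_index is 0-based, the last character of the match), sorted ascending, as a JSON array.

Build:
Trie (insert patterns):
  0='ε' goto a→1 b→8 c→3 d→15 e→13
  1='a' goto d→2
  2='ad' goto ·  ←P0
  3='c' goto a→4
  4='ca' goto a→5
  5='caa' goto a→6
  6='caaa' goto d→7
  7='caaad' goto ·  ←P1
  8='b' goto b→9
  9='bb' goto a→10
  10='bba' goto e→11
  11='bbae' goto b→12
  12='bbaeb' goto ·  ←P2
  13='e' goto c→14
  14='ec' goto ·  ←P3
  15='d' goto ·  ←P4

Failure links (BFS by depth):
  n1('a'): parent n0 fail=0; on 'a' 0 → fail=0;  out ∅∪∅=∅
  n3('c'): parent n0 fail=0; on 'c' 0 → fail=0;  out ∅∪∅=∅
  n8('b'): parent n0 fail=0; on 'b' 0 → fail=0;  out ∅∪∅=∅
  n13('e'): parent n0 fail=0; on 'e' 0 → fail=0;  out ∅∪∅=∅
  n15('d'): parent n0 fail=0; on 'd' 0 → fail=0;  out {4}∪∅={4}
  n2('ad'): parent n1 fail=0; on 'd' 0 → fail=15;  out {0}∪{4}={0,4}
  n4('ca'): parent n3 fail=0; on 'a' 0 → fail=1;  out ∅∪∅=∅
  n9('bb'): parent n8 fail=0; on 'b' 0 → fail=8;  out ∅∪∅=∅
  n14('ec'): parent n13 fail=0; on 'c' 0 → fail=3;  out {3}∪∅={3}
  n5('caa'): parent n4 fail=1; on 'a' 1→0 → fail=1;  out ∅∪∅=∅
  n10('bba'): parent n9 fail=8; on 'a' 8→0 → fail=1;  out ∅∪∅=∅
  n6('caaa'): parent n5 fail=1; on 'a' 1→0 → fail=1;  out ∅∪∅=∅
  n11('bbae'): parent n10 fail=1; on 'e' 1→0 → fail=13;  out ∅∪∅=∅
  n7('caaad'): parent n6 fail=1; on 'd' 1 → fail=2;  out {1}∪{0,4}={0,1,4}
  n12('bbaeb'): parent n11 fail=13; on 'b' 13→0 → fail=8;  out {2}∪∅={2}

Scan:
i=0 'd': node 0→15  ** P4@[0:0]
i=1 'c': node 15→3 ·f
i=2 'b': node 3→8 ·f
i=3 'b': node 8→9
i=4 'a': node 9→10
i=5 'e': node 10→11
i=6 'b': node 11→12  ** P2@[2:6]
i=7 'c': node 12→3 ·f
i=8 'a': node 3→4
i=9 'd': node 4→2 ·f  ** P0@[8:9],P4@[9:9]
i=10 'e': node 2→13 ·f
i=11 'd': node 13→15 ·f  ** P4@[11:11]
i=12 'd': node 15→15 ·f  ** P4@[12:12]
i=13 'b': node 15→8 ·f
i=14 'b': node 8→9
i=15 'a': node 9→10
i=16 'e': node 10→11
i=17 'b': node 11→12  ** P2@[13:17]
i=18 'd': node 12→15 ·f  ** P4@[18:18]
i=19 'a': node 15→1 ·f
i=20 'e': node 1→13 ·f
i=21 'b': node 13→8 ·f
i=22 'b': node 8→9
i=23 'a': node 9→10
i=24 'd': node 10→2 ·f  ** P0@[23:24],P4@[24:24]
i=25 'b': node 2→8 ·f
i=26 'a': node 8→1 ·f
i=27 'd': node 1→2  ** P0@[26:27],P4@[27:27]
i=28 'b': node 2→8 ·f
i=29 'e': node 8→13 ·f
i=30 'c': node 13→14  ** P3@[29:30]
i=31 'a': node 14→4 ·f
i=32 'a': node 4→5
i=33 'a': node 5→6
i=34 'd': node 6→7  ** P0@[33:34],P1@[30:34],P4@[34:34]
i=35 'a': node 7→1 ·f
i=36 'c': node 1→3 ·f
i=37 'a': node 3→4
i=38 'a': node 4→5
i=39 'a': node 5→6
i=40 'd': node 6→7  ** P0@[39:40],P1@[36:40],P4@[40:40]
i=41 'b': node 7→8 ·f
i=42 'd': node 8→15 ·f  ** P4@[42:42]
i=43 'c': node 15→3 ·f
i=44 'a': node 3→4
i=45 'a': node 4→5
i=46 'a': node 5→6
i=47 'd': node 6→7  ** P0@[46:47],P1@[43:47],P4@[47:47]
i=48 'b': node 7→8 ·f

All matches (sorted): [[0,4],[6,2],[9,0],[9,4],[11,4],[12,4],[17,2],[18,4],[24,0],[24,4],[27,0],[27,4],[30,3],[34,0],[34,1],[34,4],[40,0],[40,1],[40,4],[42,4],[47,0],[47,1],[47,4]]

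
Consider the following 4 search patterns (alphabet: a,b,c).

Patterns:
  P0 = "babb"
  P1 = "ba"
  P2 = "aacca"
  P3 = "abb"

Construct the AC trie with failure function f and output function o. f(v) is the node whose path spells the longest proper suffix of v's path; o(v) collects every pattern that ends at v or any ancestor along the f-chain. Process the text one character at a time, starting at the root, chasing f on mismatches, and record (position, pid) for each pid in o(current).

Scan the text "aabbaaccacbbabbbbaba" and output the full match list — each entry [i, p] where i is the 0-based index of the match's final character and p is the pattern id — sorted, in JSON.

Construct AC machine:
Trie nodes:
  n0 'ε': a→5 b→1
  n1 'b': a→2
  n2 'ba': b→3  [P1 ends]
  n3 'bab': b→4
  n4 'babb': ·  [P0 ends]
  n5 'a': a→6 b→10
  n6 'aa': c→7
  n7 'aac': c→8
  n8 'aacc': a→9
  n9 'aacca': ·  [P2 ends]
  n10 'ab': b→11
  n11 'abb': ·  [P3 ends]

Failure links (BFS by depth):
  fail(1) 'b': from fail(0)=0 chase 'b': 0 ⇒ 0;  out=∅∪out(0)=∅
  fail(5) 'a': from fail(0)=0 chase 'a': 0 ⇒ 0;  out=∅∪out(0)=∅
  fail(2) 'ba': from fail(1)=0 chase 'a': 0 ⇒ 5;  out={1}∪out(5)={1}
  fail(6) 'aa': from fail(5)=0 chase 'a': 0 ⇒ 5;  out=∅∪out(5)=∅
  fail(10) 'ab': from fail(5)=0 chase 'b': 0 ⇒ 1;  out=∅∪out(1)=∅
  fail(3) 'bab': from fail(2)=5 chase 'b': 5 ⇒ 10;  out=∅∪out(10)=∅
  fail(7) 'aac': from fail(6)=5 chase 'c': 5→0 ⇒ 0;  out=∅∪out(0)=∅
  fail(11) 'abb': from fail(10)=1 chase 'b': 1→0 ⇒ 1;  out={3}∪out(1)={3}
  fail(4) 'babb': from fail(3)=10 chase 'b': 10 ⇒ 11;  out={0}∪out(11)={0,3}
  fail(8) 'aacc': from fail(7)=0 chase 'c': 0 ⇒ 0;  out=∅∪out(0)=∅
  fail(9) 'aacca': from fail(8)=0 chase 'a': 0 ⇒ 5;  out={2}∪out(5)={2}

Scan:
pos 0 'a': at 5
pos 1 'a': at 6
pos 2 'b': at 10 (via fail)
pos 3 'b': at 11  ** P3@[1:3]
pos 4 'a': at 2 (via fail)  ** P1@[3:4]
pos 5 'a': at 6 (via fail)
pos 6 'c': at 7
pos 7 'c': at 8
pos 8 'a': at 9  ** P2@[4:8]
pos 9 'c': at 0 (via fail)
pos 10 'b': at 1
pos 11 'b': at 1 (via fail)
pos 12 'a': at 2  ** P1@[11:12]
pos 13 'b': at 3
pos 14 'b': at 4  ** P0@[11:14],P3@[12:14]
pos 15 'b': at 1 (via fail)
pos 16 'b': at 1 (via fail)
pos 17 'a': at 2  ** P1@[16:17]
pos 18 'b': at 3
pos 19 'a': at 2 (via fail)  ** P1@[18:19]

All matches (sorted): [[3,3],[4,1],[8,2],[12,1],[14,0],[14,3],[17,1],[19,1]]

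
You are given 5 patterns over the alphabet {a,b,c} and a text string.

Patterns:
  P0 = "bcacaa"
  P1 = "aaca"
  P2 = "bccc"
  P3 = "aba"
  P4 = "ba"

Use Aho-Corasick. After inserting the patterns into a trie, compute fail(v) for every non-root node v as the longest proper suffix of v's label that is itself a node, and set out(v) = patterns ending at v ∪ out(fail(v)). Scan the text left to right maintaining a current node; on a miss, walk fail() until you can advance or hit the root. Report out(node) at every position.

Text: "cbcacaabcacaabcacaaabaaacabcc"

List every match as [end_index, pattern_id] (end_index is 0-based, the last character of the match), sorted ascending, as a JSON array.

Build automaton:
Trie (insert patterns):
  n0 'ε': a→7 b→1
  n1 'b': a→15 c→2
  n2 'bc': a→3 c→11
  n3 'bca': c→4
  n4 'bcac': a→5
  n5 'bcaca': a→6
  n6 'bcacaa': ·  ←P0
  n7 'a': a→8 b→13
  n8 'aa': c→9
  n9 'aac': a→10
  n10 'aaca': ·  ←P1
  n11 'bcc': c→12
  n12 'bccc': ·  ←P2
  n13 'ab': a→14
  n14 'aba': ·  ←P3
  n15 'ba': ·  ←P4

Failure links (BFS by depth):
  fail(1) 'b': from fail(0)=0 chase 'b': 0 ⇒ 0;  out=∅∪out(0)=∅
  fail(7) 'a': from fail(0)=0 chase 'a': 0 ⇒ 0;  out=∅∪out(0)=∅
  fail(2) 'bc': from fail(1)=0 chase 'c': 0 ⇒ 0;  out=∅∪out(0)=∅
  fail(8) 'aa': from fail(7)=0 chase 'a': 0 ⇒ 7;  out=∅∪out(7)=∅
  fail(13) 'ab': from fail(7)=0 chase 'b': 0 ⇒ 1;  out=∅∪out(1)=∅
  fail(15) 'ba': from fail(1)=0 chase 'a': 0 ⇒ 7;  out={4}∪out(7)={4}
  fail(3) 'bca': from fail(2)=0 chase 'a': 0 ⇒ 7;  out=∅∪out(7)=∅
  fail(9) 'aac': from fail(8)=7 chase 'c': 7→0 ⇒ 0;  out=∅∪out(0)=∅
  fail(11) 'bcc': from fail(2)=0 chase 'c': 0 ⇒ 0;  out=∅∪out(0)=∅
  fail(14) 'aba': from fail(13)=1 chase 'a': 1 ⇒ 15;  out={3}∪out(15)={3,4}
  fail(4) 'bcac': from fail(3)=7 chase 'c': 7→0 ⇒ 0;  out=∅∪out(0)=∅
  fail(10) 'aaca': from fail(9)=0 chase 'a': 0 ⇒ 7;  out={1}∪out(7)={1}
  fail(12) 'bccc': from fail(11)=0 chase 'c': 0 ⇒ 0;  out={2}∪out(0)={2}
  fail(5) 'bcaca': from fail(4)=0 chase 'a': 0 ⇒ 7;  out=∅∪out(7)=∅
  fail(6) 'bcacaa': from fail(5)=7 chase 'a': 7 ⇒ 8;  out={0}∪out(8)={0}

Text stream:
i=0 'c': node 0→0
i=1 'b': node 0→1
i=2 'c': node 1→2
i=3 'a': node 2→3
i=4 'c': node 3→4
i=5 'a': node 4→5
i=6 'a': node 5→6  emit P0@[1:6]
i=7 'b': node 6→13 ·f
i=8 'c': node 13→2 ·f
i=9 'a': node 2→3
i=10 'c': node 3→4
i=11 'a': node 4→5
i=12 'a': node 5→6  emit P0@[7:12]
i=13 'b': node 6→13 ·f
i=14 'c': node 13→2 ·f
i=15 'a': node 2→3
i=16 'c': node 3→4
i=17 'a': node 4→5
i=18 'a': node 5→6  emit P0@[13:18]
i=19 'a': node 6→8 ·f
i=20 'b': node 8→13 ·f
i=21 'a': node 13→14  emit P3@[19:21],P4@[20:21]
i=22 'a': node 14→8 ·f
i=23 'a': node 8→8 ·f
i=24 'c': node 8→9
i=25 'a': node 9→10  emit P1@[22:25]
i=26 'b': node 10→13 ·f
i=27 'c': node 13→2 ·f
i=28 'c': node 2→11

All matches (sorted): [[6,0],[12,0],[18,0],[21,3],[21,4],[25,1]]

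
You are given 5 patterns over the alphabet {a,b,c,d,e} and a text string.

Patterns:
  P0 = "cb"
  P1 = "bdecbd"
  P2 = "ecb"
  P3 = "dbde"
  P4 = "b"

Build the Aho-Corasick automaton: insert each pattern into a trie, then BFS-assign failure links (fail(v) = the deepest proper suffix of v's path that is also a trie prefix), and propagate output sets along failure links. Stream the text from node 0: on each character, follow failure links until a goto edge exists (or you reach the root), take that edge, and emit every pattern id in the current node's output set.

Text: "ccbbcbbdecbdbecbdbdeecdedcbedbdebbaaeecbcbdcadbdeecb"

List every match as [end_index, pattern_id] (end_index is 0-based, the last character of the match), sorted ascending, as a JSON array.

Construct AC machine:
Trie (insert patterns):
  0='ε' goto b→3 c→1 d→12 e→9
  1='c' goto b→2
  2='cb' goto ·  ←P0
  3='b' goto d→4  ←P4
  4='bd' goto e→5
  5='bde' goto c→6
  6='bdec' goto b→7
  7='bdecb' goto d→8
  8='bdecbd' goto ·  ←P1
  9='e' goto c→10
  10='ec' goto b→11
  11='ecb' goto ·  ←P2
  12='d' goto b→13
  13='db' goto d→14
  14='dbd' goto e→15
  15='dbde' goto ·  ←P3

Failure links (BFS by depth):
  fail(1) 'c': from fail(0)=0 chase 'c': 0 ⇒ 0;  out=∅∪out(0)=∅
  fail(3) 'b': from fail(0)=0 chase 'b': 0 ⇒ 0;  out={4}∪out(0)={4}
  fail(9) 'e': from fail(0)=0 chase 'e': 0 ⇒ 0;  out=∅∪out(0)=∅
  fail(12) 'd': from fail(0)=0 chase 'd': 0 ⇒ 0;  out=∅∪out(0)=∅
  fail(2) 'cb': from fail(1)=0 chase 'b': 0 ⇒ 3;  out={0}∪out(3)={0,4}
  fail(4) 'bd': from fail(3)=0 chase 'd': 0 ⇒ 12;  out=∅∪out(12)=∅
  fail(10) 'ec': from fail(9)=0 chase 'c': 0 ⇒ 1;  out=∅∪out(1)=∅
  fail(13) 'db': from fail(12)=0 chase 'b': 0 ⇒ 3;  out=∅∪out(3)={4}
  fail(5) 'bde': from fail(4)=12 chase 'e': 12→0 ⇒ 9;  out=∅∪out(9)=∅
  fail(11) 'ecb': from fail(10)=1 chase 'b': 1 ⇒ 2;  out={2}∪out(2)={0,2,4}
  fail(14) 'dbd': from fail(13)=3 chase 'd': 3 ⇒ 4;  out=∅∪out(4)=∅
  fail(6) 'bdec': from fail(5)=9 chase 'c': 9 ⇒ 10;  out=∅∪out(10)=∅
  fail(15) 'dbde': from fail(14)=4 chase 'e': 4 ⇒ 5;  out={3}∪out(5)={3}
  fail(7) 'bdecb': from fail(6)=10 chase 'b': 10 ⇒ 11;  out=∅∪out(11)={0,2,4}
  fail(8) 'bdecbd': from fail(7)=11 chase 'd': 11→2→3 ⇒ 4;  out={1}∪out(4)={1}

Run:
i=0 'c': node 0→1
i=1 'c': node 1→1 ·f
i=2 'b': node 1→2  → match P0@[1:2],P4@[2:2]
i=3 'b': node 2→3 ·f  → match P4@[3:3]
i=4 'c': node 3→1 ·f
i=5 'b': node 1→2  → match P0@[4:5],P4@[5:5]
i=6 'b': node 2→3 ·f  → match P4@[6:6]
i=7 'd': node 3→4
i=8 'e': node 4→5
i=9 'c': node 5→6
i=10 'b': node 6→7  → match P0@[9:10],P2@[8:10],P4@[10:10]
i=11 'd': node 7→8  → match P1@[6:11]
i=12 'b': node 8→13 ·f  → match P4@[12:12]
i=13 'e': node 13→9 ·f
i=14 'c': node 9→10
i=15 'b': node 10→11  → match P0@[14:15],P2@[13:15],P4@[15:15]
i=16 'd': node 11→4 ·f
i=17 'b': node 4→13 ·f  → match P4@[17:17]
i=18 'd': node 13→14
i=19 'e': node 14→15  → match P3@[16:19]
i=20 'e': node 15→9 ·f
i=21 'c': node 9→10
i=22 'd': node 10→12 ·f
i=23 'e': node 12→9 ·f
i=24 'd': node 9→12 ·f
i=25 'c': node 12→1 ·f
i=26 'b': node 1→2  → match P0@[25:26],P4@[26:26]
i=27 'e': node 2→9 ·f
i=28 'd': node 9→12 ·f
i=29 'b': node 12→13  → match P4@[29:29]
i=30 'd': node 13→14
i=31 'e': node 14→15  → match P3@[28:31]
i=32 'b': node 15→3 ·f  → match P4@[32:32]
i=33 'b': node 3→3 ·f  → match P4@[33:33]
i=34 'a': node 3→0 ·f
i=35 'a': node 0→0
i=36 'e': node 0→9
i=37 'e': node 9→9 ·f
i=38 'c': node 9→10
i=39 'b': node 10→11  → match P0@[38:39],P2@[37:39],P4@[39:39]
i=40 'c': node 11→1 ·f
i=41 'b': node 1→2  → match P0@[40:41],P4@[41:41]
i=42 'd': node 2→4 ·f
i=43 'c': node 4→1 ·f
i=44 'a': node 1→0 ·f
i=45 'd': node 0→12
i=46 'b': node 12→13  → match P4@[46:46]
i=47 'd': node 13→14
i=48 'e': node 14→15  → match P3@[45:48]
i=49 'e': node 15→9 ·f
i=50 'c': node 9→10
i=51 'b': node 10→11  → match P0@[50:51],P2@[49:51],P4@[51:51]

All matches (sorted): [[2,0],[2,4],[3,4],[5,0],[5,4],[6,4],[10,0],[10,2],[10,4],[11,1],[12,4],[15,0],[15,2],[15,4],[17,4],[19,3],[26,0],[26,4],[29,4],[31,3],[32,4],[33,4],[39,0],[39,2],[39,4],[41,0],[41,4],[46,4],[48,3],[51,0],[51,2],[51,4]]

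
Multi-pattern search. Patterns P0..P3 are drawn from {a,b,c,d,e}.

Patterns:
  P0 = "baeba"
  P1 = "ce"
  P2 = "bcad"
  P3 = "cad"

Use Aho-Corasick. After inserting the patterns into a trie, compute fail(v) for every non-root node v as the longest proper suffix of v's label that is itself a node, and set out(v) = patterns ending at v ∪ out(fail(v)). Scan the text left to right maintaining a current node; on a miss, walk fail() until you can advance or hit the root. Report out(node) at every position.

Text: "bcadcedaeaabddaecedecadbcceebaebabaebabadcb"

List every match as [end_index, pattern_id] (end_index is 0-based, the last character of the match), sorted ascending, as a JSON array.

Build automaton:
Trie nodes:
  n0 'ε': b→1 c→6
  n1 'b': a→2 c→8
  n2 'ba': e→3
  n3 'bae': b→4
  n4 'baeb': a→5
  n5 'baeba': ·  [P0 ends]
  n6 'c': a→11 e→7
  n7 'ce': ·  [P1 ends]
  n8 'bc': a→9
  n9 'bca': d→10
  n10 'bcad': ·  [P2 ends]
  n11 'ca': d→12
  n12 'cad': ·  [P3 ends]

Failure links (BFS by depth):
  n1('b'): parent n0 fail=0; on 'b' 0 → fail=0;  out ∅∪∅=∅
  n6('c'): parent n0 fail=0; on 'c' 0 → fail=0;  out ∅∪∅=∅
  n2('ba'): parent n1 fail=0; on 'a' 0 → fail=0;  out ∅∪∅=∅
  n7('ce'): parent n6 fail=0; on 'e' 0 → fail=0;  out {1}∪∅={1}
  n8('bc'): parent n1 fail=0; on 'c' 0 → fail=6;  out ∅∪∅=∅
  n11('ca'): parent n6 fail=0; on 'a' 0 → fail=0;  out ∅∪∅=∅
  n3('bae'): parent n2 fail=0; on 'e' 0 → fail=0;  out ∅∪∅=∅
  n9('bca'): parent n8 fail=6; on 'a' 6 → fail=11;  out ∅∪∅=∅
  n12('cad'): parent n11 fail=0; on 'd' 0 → fail=0;  out {3}∪∅={3}
  n4('baeb'): parent n3 fail=0; on 'b' 0 → fail=1;  out ∅∪∅=∅
  n10('bcad'): parent n9 fail=11; on 'd' 11 → fail=12;  out {2}∪{3}={2,3}
  n5('baeba'): parent n4 fail=1; on 'a' 1 → fail=2;  out {0}∪∅={0}

Text stream:
i=0 'b': node 0→1
i=1 'c': node 1→8
i=2 'a': node 8→9
i=3 'd': node 9→10  → match P2@[0:3],P3@[1:3]
i=4 'c': node 10→6 (fail-walked)
i=5 'e': node 6→7  → match P1@[4:5]
i=6 'd': node 7→0 (fail-walked)
i=7 'a': node 0→0
i=8 'e': node 0→0
i=9 'a': node 0→0
i=10 'a': node 0→0
i=11 'b': node 0→1
i=12 'd': node 1→0 (fail-walked)
i=13 'd': node 0→0
i=14 'a': node 0→0
i=15 'e': node 0→0
i=16 'c': node 0→6
i=17 'e': node 6→7  → match P1@[16:17]
i=18 'd': node 7→0 (fail-walked)
i=19 'e': node 0→0
i=20 'c': node 0→6
i=21 'a': node 6→11
i=22 'd': node 11→12  → match P3@[20:22]
i=23 'b': node 12→1 (fail-walked)
i=24 'c': node 1→8
i=25 'c': node 8→6 (fail-walked)
i=26 'e': node 6→7  → match P1@[25:26]
i=27 'e': node 7→0 (fail-walked)
i=28 'b': node 0→1
i=29 'a': node 1→2
i=30 'e': node 2→3
i=31 'b': node 3→4
i=32 'a': node 4→5  → match P0@[28:32]
i=33 'b': node 5→1 (fail-walked)
i=34 'a': node 1→2
i=35 'e': node 2→3
i=36 'b': node 3→4
i=37 'a': node 4→5  → match P0@[33:37]
i=38 'b': node 5→1 (fail-walked)
i=39 'a': node 1→2
i=40 'd': node 2→0 (fail-walked)
i=41 'c': node 0→6
i=42 'b': node 6→1 (fail-walked)

Result: [[3,2],[3,3],[5,1],[17,1],[22,3],[26,1],[32,0],[37,0]]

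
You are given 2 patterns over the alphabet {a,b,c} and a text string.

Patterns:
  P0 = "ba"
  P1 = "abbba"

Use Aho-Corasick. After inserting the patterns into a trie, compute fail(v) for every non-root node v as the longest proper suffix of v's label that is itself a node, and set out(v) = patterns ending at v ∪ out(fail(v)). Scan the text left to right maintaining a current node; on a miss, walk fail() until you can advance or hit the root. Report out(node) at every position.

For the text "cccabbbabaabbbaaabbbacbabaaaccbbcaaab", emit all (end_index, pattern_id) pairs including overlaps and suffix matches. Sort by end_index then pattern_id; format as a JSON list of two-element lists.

Build:
Trie (insert patterns):
  0='ε' goto a→3 b→1
  1='b' goto a→2
  2='ba' goto ·  ←P0
  3='a' goto b→4
  4='ab' goto b→5
  5='abb' goto b→6
  6='abbb' goto a→7
  7='abbba' goto ·  ←P1

BFS fail/out derivation:
  fail(1) 'b': from fail(0)=0 chase 'b': 0 ⇒ 0;  out=∅∪out(0)=∅
  fail(3) 'a': from fail(0)=0 chase 'a': 0 ⇒ 0;  out=∅∪out(0)=∅
  fail(2) 'ba': from fail(1)=0 chase 'a': 0 ⇒ 3;  out={0}∪out(3)={0}
  fail(4) 'ab': from fail(3)=0 chase 'b': 0 ⇒ 1;  out=∅∪out(1)=∅
  fail(5) 'abb': from fail(4)=1 chase 'b': 1→0 ⇒ 1;  out=∅∪out(1)=∅
  fail(6) 'abbb': from fail(5)=1 chase 'b': 1→0 ⇒ 1;  out=∅∪out(1)=∅
  fail(7) 'abbba': from fail(6)=1 chase 'a': 1 ⇒ 2;  out={1}∪out(2)={0,1}

Text stream:
pos 0 'c': at 0
pos 1 'c': at 0
pos 2 'c': at 0
pos 3 'a': at 3
pos 4 'b': at 4
pos 5 'b': at 5
pos 6 'b': at 6
pos 7 'a': at 7  ** P0@[6:7],P1@[3:7]
pos 8 'b': at 4 (via fail)
pos 9 'a': at 2 (via fail)  ** P0@[8:9]
pos 10 'a': at 3 (via fail)
pos 11 'b': at 4
pos 12 'b': at 5
pos 13 'b': at 6
pos 14 'a': at 7  ** P0@[13:14],P1@[10:14]
pos 15 'a': at 3 (via fail)
pos 16 'a': at 3 (via fail)
pos 17 'b': at 4
pos 18 'b': at 5
pos 19 'b': at 6
pos 20 'a': at 7  ** P0@[19:20],P1@[16:20]
pos 21 'c': at 0 (via fail)
pos 22 'b': at 1
pos 23 'a': at 2  ** P0@[22:23]
pos 24 'b': at 4 (via fail)
pos 25 'a': at 2 (via fail)  ** P0@[24:25]
pos 26 'a': at 3 (via fail)
pos 27 'a': at 3 (via fail)
pos 28 'c': at 0 (via fail)
pos 29 'c': at 0
pos 30 'b': at 1
pos 31 'b': at 1 (via fail)
pos 32 'c': at 0 (via fail)
pos 33 'a': at 3
pos 34 'a': at 3 (via fail)
pos 35 'a': at 3 (via fail)
pos 36 'b': at 4

Matches: [[7,0],[7,1],[9,0],[14,0],[14,1],[20,0],[20,1],[23,0],[25,0]]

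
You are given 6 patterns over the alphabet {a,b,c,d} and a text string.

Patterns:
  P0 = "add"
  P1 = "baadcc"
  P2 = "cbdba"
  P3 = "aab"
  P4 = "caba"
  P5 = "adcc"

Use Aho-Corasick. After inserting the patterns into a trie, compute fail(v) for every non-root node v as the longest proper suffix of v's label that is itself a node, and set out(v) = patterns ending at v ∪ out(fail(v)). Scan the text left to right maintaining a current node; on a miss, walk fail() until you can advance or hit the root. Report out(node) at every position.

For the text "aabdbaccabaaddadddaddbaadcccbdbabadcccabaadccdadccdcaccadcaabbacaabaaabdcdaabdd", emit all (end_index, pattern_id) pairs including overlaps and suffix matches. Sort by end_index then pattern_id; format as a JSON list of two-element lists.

Construct AC machine:
Trie (insert patterns):
  0='ε' goto a→1 b→4 c→10
  1='a' goto a→15 d→2
  2='ad' goto c→20 d→3
  3='add' goto ·  [P0 ends]
  4='b' goto a→5
  5='ba' goto a→6
  6='baa' goto d→7
  7='baad' goto c→8
  8='baadc' goto c→9
  9='baadcc' goto ·  [P1 ends]
  10='c' goto a→17 b→11
  11='cb' goto d→12
  12='cbd' goto b→13
  13='cbdb' goto a→14
  14='cbdba' goto ·  [P2 ends]
  15='aa' goto b→16
  16='aab' goto ·  [P3 ends]
  17='ca' goto b→18
  18='cab' goto a→19
  19='caba' goto ·  [P4 ends]
  20='adc' goto c→21
  21='adcc' goto ·  [P5 ends]

BFS fail/out derivation:
  fail(1) 'a': from fail(0)=0 chase 'a': 0 ⇒ 0;  out=∅∪out(0)=∅
  fail(4) 'b': from fail(0)=0 chase 'b': 0 ⇒ 0;  out=∅∪out(0)=∅
  fail(10) 'c': from fail(0)=0 chase 'c': 0 ⇒ 0;  out=∅∪out(0)=∅
  fail(2) 'ad': from fail(1)=0 chase 'd': 0 ⇒ 0;  out=∅∪out(0)=∅
  fail(5) 'ba': from fail(4)=0 chase 'a': 0 ⇒ 1;  out=∅∪out(1)=∅
  fail(11) 'cb': from fail(10)=0 chase 'b': 0 ⇒ 4;  out=∅∪out(4)=∅
  fail(15) 'aa': from fail(1)=0 chase 'a': 0 ⇒ 1;  out=∅∪out(1)=∅
  fail(17) 'ca': from fail(10)=0 chase 'a': 0 ⇒ 1;  out=∅∪out(1)=∅
  fail(3) 'add': from fail(2)=0 chase 'd': 0 ⇒ 0;  out={0}∪out(0)={0}
  fail(6) 'baa': from fail(5)=1 chase 'a': 1 ⇒ 15;  out=∅∪out(15)=∅
  fail(12) 'cbd': from fail(11)=4 chase 'd': 4→0 ⇒ 0;  out=∅∪out(0)=∅
  fail(16) 'aab': from fail(15)=1 chase 'b': 1→0 ⇒ 4;  out={3}∪out(4)={3}
  fail(18) 'cab': from fail(17)=1 chase 'b': 1→0 ⇒ 4;  out=∅∪out(4)=∅
  fail(20) 'adc': from fail(2)=0 chase 'c': 0 ⇒ 10;  out=∅∪out(10)=∅
  fail(7) 'baad': from fail(6)=15 chase 'd': 15→1 ⇒ 2;  out=∅∪out(2)=∅
  fail(13) 'cbdb': from fail(12)=0 chase 'b': 0 ⇒ 4;  out=∅∪out(4)=∅
  fail(19) 'caba': from fail(18)=4 chase 'a': 4 ⇒ 5;  out={4}∪out(5)={4}
  fail(21) 'adcc': from fail(20)=10 chase 'c': 10→0 ⇒ 10;  out={5}∪out(10)={5}
  fail(8) 'baadc': from fail(7)=2 chase 'c': 2 ⇒ 20;  out=∅∪out(20)=∅
  fail(14) 'cbdba': from fail(13)=4 chase 'a': 4 ⇒ 5;  out={2}∪out(5)={2}
  fail(9) 'baadcc': from fail(8)=20 chase 'c': 20 ⇒ 21;  out={1}∪out(21)={1,5}

Text stream:
pos 0 'a': at 1
pos 1 'a': at 15
pos 2 'b': at 16  emit P3@[0:2]
pos 3 'd': at 0 (fail-walked)
pos 4 'b': at 4
pos 5 'a': at 5
pos 6 'c': at 10 (fail-walked)
pos 7 'c': at 10 (fail-walked)
pos 8 'a': at 17
pos 9 'b': at 18
pos 10 'a': at 19  emit P4@[7:10]
pos 11 'a': at 6 (fail-walked)
pos 12 'd': at 7
pos 13 'd': at 3 (fail-walked)  emit P0@[11:13]
pos 14 'a': at 1 (fail-walked)
pos 15 'd': at 2
pos 16 'd': at 3  emit P0@[14:16]
pos 17 'd': at 0 (fail-walked)
pos 18 'a': at 1
pos 19 'd': at 2
pos 20 'd': at 3  emit P0@[18:20]
pos 21 'b': at 4 (fail-walked)
pos 22 'a': at 5
pos 23 'a': at 6
pos 24 'd': at 7
pos 25 'c': at 8
pos 26 'c': at 9  emit P1@[21:26],P5@[23:26]
pos 27 'c': at 10 (fail-walked)
pos 28 'b': at 11
pos 29 'd': at 12
pos 30 'b': at 13
pos 31 'a': at 14  emit P2@[27:31]
pos 32 'b': at 4 (fail-walked)
pos 33 'a': at 5
pos 34 'd': at 2 (fail-walked)
pos 35 'c': at 20
pos 36 'c': at 21  emit P5@[33:36]
pos 37 'c': at 10 (fail-walked)
pos 38 'a': at 17
pos 39 'b': at 18
pos 40 'a': at 19  emit P4@[37:40]
pos 41 'a': at 6 (fail-walked)
pos 42 'd': at 7
pos 43 'c': at 8
pos 44 'c': at 9  emit P1@[39:44],P5@[41:44]
pos 45 'd': at 0 (fail-walked)
pos 46 'a': at 1
pos 47 'd': at 2
pos 48 'c': at 20
pos 49 'c': at 21  emit P5@[46:49]
pos 50 'd': at 0 (fail-walked)
pos 51 'c': at 10
pos 52 'a': at 17
pos 53 'c': at 10 (fail-walked)
pos 54 'c': at 10 (fail-walked)
pos 55 'a': at 17
pos 56 'd': at 2 (fail-walked)
pos 57 'c': at 20
pos 58 'a': at 17 (fail-walked)
pos 59 'a': at 15 (fail-walked)
pos 60 'b': at 16  emit P3@[58:60]
pos 61 'b': at 4 (fail-walked)
pos 62 'a': at 5
pos 63 'c': at 10 (fail-walked)
pos 64 'a': at 17
pos 65 'a': at 15 (fail-walked)
pos 66 'b': at 16  emit P3@[64:66]
pos 67 'a': at 5 (fail-walked)
pos 68 'a': at 6
pos 69 'a': at 15 (fail-walked)
pos 70 'b': at 16  emit P3@[68:70]
pos 71 'd': at 0 (fail-walked)
pos 72 'c': at 10
pos 73 'd': at 0 (fail-walked)
pos 74 'a': at 1
pos 75 'a': at 15
pos 76 'b': at 16  emit P3@[74:76]
pos 77 'd': at 0 (fail-walked)
pos 78 'd': at 0

Result: [[2,3],[10,4],[13,0],[16,0],[20,0],[26,1],[26,5],[31,2],[36,5],[40,4],[44,1],[44,5],[49,5],[60,3],[66,3],[70,3],[76,3]]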